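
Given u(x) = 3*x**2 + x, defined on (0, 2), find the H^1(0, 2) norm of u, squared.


||u||_{H^1}^2 = 3094/15

The H^1 norm (squared) on an interval (0, L) is
  ||u||_{H^1}^2 = ∫_0^L u(x)^2 dx + ∫_0^L u'(x)^2 dx.
Compute u'(x) = 6*x + 1.
Then u(x)^2 = 9*x**4 + 6*x**3 + x**2 and u'(x)^2 = 36*x**2 + 12*x + 1.
Integrate each monomial from 0 to 2 using ∫_0^2 c·x^n dx = c·2^(n+1)/(n+1):
  ∫_0^2 u(x)^2 dx = ∫_0^2 (9*x^4 + 6*x^3 + x^2) dx. Term by term:
    ∫_0^2 9*x^4 dx = 288/5;  ∫_0^2 6*x^3 dx = 24;  ∫_0^2 x^2 dx = 8/3.
  Sum: 288/5 + 24 + 8/3 = 1264/15.
  ∫_0^2 u'(x)^2 dx = ∫_0^2 (36*x^2 + 12*x + 1) dx. Term by term:
    ∫_0^2 36*x^2 dx = 96;  ∫_0^2 12*x dx = 24;  ∫_0^2 1 dx = 2.
  Sum: 96 + 24 + 2 = 122.
Adding: ||u||_{H^1}^2 = 1264/15 + 122 = 3094/15.


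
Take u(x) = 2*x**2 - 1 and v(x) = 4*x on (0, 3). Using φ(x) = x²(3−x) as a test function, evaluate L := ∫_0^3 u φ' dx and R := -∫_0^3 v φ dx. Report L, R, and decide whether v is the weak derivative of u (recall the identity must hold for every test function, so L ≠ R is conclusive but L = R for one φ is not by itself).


LHS = -243/5, RHS = -243/5. Yes, v = u' weakly.

u(x) = 2*x**2 - 1, classical derivative u'(x) = 4*x.
φ(x) = x²(3−x), so φ'(x) = 3*x*(2 - x).
Note φ(0) = φ(3) = 0, so the boundary term u·φ vanishes.
LHS = ∫_0^3 u(x) φ'(x) dx = ∫_0^3 (-6*x^4 + 12*x^3 + 3*x^2 - 6*x) dx. Term by term:
  ∫_0^3 -6*x^4 dx = -1458/5;  ∫_0^3 12*x^3 dx = 243;  ∫_0^3 3*x^2 dx = 27;
  ∫_0^3 -6*x dx = -27.
Sum: -1458/5 + 243 + 27 − 27 = -243/5.
So LHS = -243/5.
∫_0^3 v(x) φ(x) dx = ∫_0^3 (-4*x^4 + 12*x^3) dx. Term by term:
  ∫_0^3 -4*x^4 dx = -972/5;  ∫_0^3 12*x^3 dx = 243.
Sum: -972/5 + 243 = 243/5.
So RHS = -∫_0^3 v(x) φ(x) dx = -243/5.
LHS = RHS, so the identity holds for this test φ.
Moreover u is smooth here and v(x) = u'(x) = 4*x pointwise, so the identity holds for every test function. Hence v is the weak derivative of u.


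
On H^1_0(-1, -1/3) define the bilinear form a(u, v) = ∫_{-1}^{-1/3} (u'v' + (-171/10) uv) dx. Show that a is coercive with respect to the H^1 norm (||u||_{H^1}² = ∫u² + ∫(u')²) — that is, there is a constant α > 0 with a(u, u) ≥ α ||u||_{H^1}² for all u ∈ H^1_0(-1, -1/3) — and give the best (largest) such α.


α = 9*(-38 + 5*π^2)/(5*(4 + 9*π^2))

Coercivity of a(·,·) on H^1_0(-1, -1/3) means a(u, u) ≥ α ||u||_{H^1}² for every u ∈ H^1_0.
The interval has length L = 2/3, and Poincaré/coercivity depend only on L. Here a(u, u) = ∫(u')² + (-171/10)·∫u².
Here c = -171/10 < 0 with |c| < (π/L)² = 9*π^2/4, so coercivity still holds. The condition a(u,u) ≥ α||u||_{H^1}² reads (1−α)∫(u')² ≥ (α−c)∫u². Any admissible α is ≤ 1 (rapidly oscillating u have ∫u²/∫(u')² → 0), and α = 1 would force 0 ≥ (1−c)∫u², impossible since c < 1; so 1−α > 0. By the sharp Poincaré inequality on H^1_0 of an interval of length L, ∫(u')² ≥ (π/L)²∫u² with equality for the first sine mode sin(π(x−x₀)/L) (x₀ the left endpoint), so the inequality holds for all u iff (1−α)(π/L)² ≥ α − c, i.e. α ≤ ((π/L)² + c)/((π/L)² + 1) = (1 + c(L/π)²)/(1 + (L/π)²). (Direct route, valid since c ≤ 0: Poincaré gives c∫u² ≥ c(L/π)²∫(u')², so a(u,u) ≥ (1 + c(L/π)²)∫(u')², while ||u||_{H^1}² ≤ (1 + (L/π)²)∫(u')²; dividing yields the same α.) With (π/L)² = 9*π^2/4 and c = -171/10, the largest admissible constant is α = ((π/L)² + c)/((π/L)² + 1).
Simplifying, α = 9*(-38 + 5*π^2)/(5*(4 + 9*π^2)).


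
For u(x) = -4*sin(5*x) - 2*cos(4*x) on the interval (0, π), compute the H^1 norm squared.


||u||_{H^1(0,π)}^2 = 2720/9 + 242*π

u'(x) = 8*sin(4*x) - 20*cos(5*x).
Expand u² and (u')² and integrate term by term on (0, π), using: for integers n ≥ 1, ∫_0^π sin²(nx) dx = ∫_0^π cos²(nx) dx = π/2; for n ≠ n', ∫_0^π sin(nx)sin(n'x) dx = ∫_0^π cos(nx)cos(n'x) dx = 0; and by product-to-sum, ∫_0^π sin(nx)cos(n'x) dx = ½∫_0^π [sin((n+n')x) + sin((n−n')x)] dx, which is 0 when n+n' is even and 2n/(n²−n'²) when n+n' is odd (it need not vanish on (0, π)).
  u² squared terms: (-4)²·∫sin(5x)² dx = 16·π/2 = 8*π;  (-2)²·∫cos(4x)² dx = 4·π/2 = 2*π.
  u² cross terms: 2·(-4)·(-2)·∫sin(5x)·cos(4x) dx = 16·(10/9) = 160/9.
  So ∫_0^π u² dx = 8*π + 2*π + 160/9 = 160/9 + 10*π.
  (u')² squared terms: (-20)²·∫cos(5x)² dx = 400·π/2 = 200*π;  (8)²·∫sin(4x)² dx = 64·π/2 = 32*π.
  (u')² cross terms: 2·(-20)·(8)·∫cos(5x)·sin(4x) dx = -320·(-8/9) = 2560/9.
  So ∫_0^π (u')² dx = 200*π + 32*π + 2560/9 = 2560/9 + 232*π.
||u||_{H^1}^2 = (160/9 + 10*π) + (2560/9 + 232*π) = 2720/9 + 242*π.


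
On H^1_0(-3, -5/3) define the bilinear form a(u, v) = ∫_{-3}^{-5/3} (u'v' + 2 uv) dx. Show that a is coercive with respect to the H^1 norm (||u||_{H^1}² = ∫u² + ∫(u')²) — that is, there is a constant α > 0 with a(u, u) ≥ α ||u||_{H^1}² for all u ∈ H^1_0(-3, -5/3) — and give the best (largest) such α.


α = 1

Coercivity of a(·,·) on H^1_0(-3, -5/3) means a(u, u) ≥ α ||u||_{H^1}² for every u ∈ H^1_0.
The interval has length L = 4/3, and Poincaré/coercivity depend only on L. Here a(u, u) = ∫(u')² + (2)·∫u².
Here c = 2 ≥ 1, so a(u,u) = ∫(u')² + c∫u² ≥ ∫(u')² + ∫u² = ||u||_{H^1}², i.e. α = 1 works. No larger α is possible: a(u,u) ≥ α||u||_{H^1}² means (1−α)∫(u')² ≥ (α−c)∫u², and for the modes u_n = sin(nπ(x−x₀)/L) (x₀ the left endpoint) one has ∫u_n²/∫(u_n')² = (L/(nπ))² → 0, so a(u_n,u_n)/||u_n||_{H^1}² → 1. Hence the optimal constant is α = 1.
Therefore α = 1.


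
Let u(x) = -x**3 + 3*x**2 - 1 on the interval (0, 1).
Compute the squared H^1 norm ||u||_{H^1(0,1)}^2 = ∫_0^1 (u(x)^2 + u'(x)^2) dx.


||u||_{H^1}^2 = 367/70

The H^1 norm (squared) on an interval (0, L) is
  ||u||_{H^1}^2 = ∫_0^L u(x)^2 dx + ∫_0^L u'(x)^2 dx.
Compute u'(x) = -3*x**2 + 6*x.
Then u(x)^2 = x**6 - 6*x**5 + 9*x**4 + 2*x**3 - 6*x**2 + 1 and u'(x)^2 = 9*x**4 - 36*x**3 + 36*x**2.
Integrate each monomial from 0 to 1 using ∫_0^1 c·x^n dx = c·1^(n+1)/(n+1):
  ∫_0^1 u(x)^2 dx = ∫_0^1 (x^6 - 6*x^5 + 9*x^4 + 2*x^3 - 6*x^2 + 1) dx. Term by term:
    ∫_0^1 x^6 dx = 1/7;  ∫_0^1 -6*x^5 dx = -1;  ∫_0^1 9*x^4 dx = 9/5;
    ∫_0^1 2*x^3 dx = 1/2;  ∫_0^1 -6*x^2 dx = -2;  ∫_0^1 1 dx = 1.
  Sum: 1/7 − 1 + 9/5 + 1/2 − 2 + 1 = 31/70.
  ∫_0^1 u'(x)^2 dx = ∫_0^1 (9*x^4 - 36*x^3 + 36*x^2) dx. Term by term:
    ∫_0^1 9*x^4 dx = 9/5;  ∫_0^1 -36*x^3 dx = -9;  ∫_0^1 36*x^2 dx = 12.
  Sum: 9/5 − 9 + 12 = 24/5.
Adding: ||u||_{H^1}^2 = 31/70 + 24/5 = 367/70.


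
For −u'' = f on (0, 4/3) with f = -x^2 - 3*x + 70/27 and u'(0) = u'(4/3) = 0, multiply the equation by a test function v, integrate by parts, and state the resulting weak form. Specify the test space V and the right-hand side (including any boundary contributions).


V = H^1(0, 4/3) (no boundary constraint on v; u is determined up to an additive constant); weak form: ∫_0^4/3 u'v' dx = ∫_0^4/3 (-x^2 - 3*x + 70/27) v dx for all v ∈ V.

Multiply both sides by a test function v and integrate from 0 to 4/3:
  ∫_0^4/3 −u''(x) v(x) dx = ∫_0^4/3 f(x) v(x) dx.
Integrate the LHS by parts once:
  ∫_0^4/3 −u'' v dx = −[u'(x) v(x)]_0^4/3 + ∫_0^4/3 u'(x) v'(x) dx.
Thus ∫_0^4/3 u'(x) v'(x) dx = ∫_0^4/3 f(x) v(x) dx + [u'(x) v(x)]_0^4/3.
Choose V so that boundary terms are either known or forced to vanish.
u has homogeneous Neumann: u'(0) = u'(4/3) = 0. So [u' v]_0^4/3 = 0·v(4/3) − 0·v(0) = 0 for any v; take V = H^1(0, 4/3).
Weak formulation: find u (satisfying any essential BC) such that ∫_0^4/3 u'(x) v'(x) dx = ∫_0^4/3 f v dx for all v ∈ V (homogeneous Neumann, so boundary terms vanish).
Substituting f(x) = -x^2 - 3*x + 70/27, the right-hand side is ∫_0^4/3 (-x^2 - 3*x + 70/27) v dx.
Compatibility check (pure Neumann): taking v ≡ 1 ∈ V gives 0 = ∫_0^4/3 f dx + (0) − (0), i.e. ∫_0^4/3 f dx must equal u'(0) − u'(4/3) = 0. Indeed ∫_0^4/3 (-x^2 - 3*x + 70/27) dx = 0, so the data are compatible. The solution is then unique only up to an additive constant (fix it e.g. by requiring ∫_0^4/3 u dx = 0).


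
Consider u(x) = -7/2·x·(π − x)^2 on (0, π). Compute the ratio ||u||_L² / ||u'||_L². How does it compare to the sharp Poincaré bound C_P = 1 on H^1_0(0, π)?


||u||_L² / ||u'||_L² = sqrt(14)*π/14 < C_P = 1.

u(x) = -7/2·x·(π − x)^2, so u'(x) = 7*(π - 3*x)*(x - π)/2.
u(x) = -7/2·x·(π − x)^2 vanishes at x = 0 and x = π, so u ∈ H^1_0(0, π). Differentiate via the product rule and integrate the resulting polynomials term by term.
  ∫_0^π u² dx = ∫_0^π (49*x^6/4 - 49*π*x^5 + 147*π^2*x^4/2 - 49*π^3*x^3 + 49*π^4*x^2/4) dx. Term by term:
    ∫_0^π 49*x^6/4 dx = 7*π^7/4;  ∫_0^π -49*π*x^5 dx = -49*π^7/6;  ∫_0^π 147*π^2*x^4/2 dx = 147*π^7/10;
    ∫_0^π -49*π^3*x^3 dx = -49*π^7/4;  ∫_0^π 49*π^4*x^2/4 dx = 49*π^7/12.
  Sum: 7*π^7/4 − 49*π^7/6 + 147*π^7/10 − 49*π^7/4 + 49*π^7/12 = 7*π^7/60.
  ∫_0^π (u')² dx = ∫_0^π (441*x^4/4 - 294*π*x^3 + 539*π^2*x^2/2 - 98*π^3*x + 49*π^4/4) dx. Term by term:
    ∫_0^π 441*x^4/4 dx = 441*π^5/20;  ∫_0^π -294*π*x^3 dx = -147*π^5/2;  ∫_0^π 539*π^2*x^2/2 dx = 539*π^5/6;
    ∫_0^π -98*π^3*x dx = -49*π^5;  ∫_0^π 49*π^4/4 dx = 49*π^5/4.
  Sum: 441*π^5/20 − 147*π^5/2 + 539*π^5/6 − 49*π^5 + 49*π^5/4 = 49*π^5/30.
∫_0^π u² dx = 7*π^7/60, so ||u||_L² = sqrt(105)*π^(7/2)/30.
∫_0^π (u')² dx = 49*π^5/30, so ||u'||_L² = 7*sqrt(30)*π^(5/2)/30.
Ratio ||u||_L² / ||u'||_L² = sqrt(14)*π/14.
Sharp Poincaré constant on H^1_0(0, π) is C_P = L/π = 1, achieved by sin(x).
A polynomial bump cannot attain the sharp Poincaré constant (only the first sine eigenfunction does), so the ratio is strictly less than C_P, consistent with ||u||_L² ≤ C_P ||u'||_L².


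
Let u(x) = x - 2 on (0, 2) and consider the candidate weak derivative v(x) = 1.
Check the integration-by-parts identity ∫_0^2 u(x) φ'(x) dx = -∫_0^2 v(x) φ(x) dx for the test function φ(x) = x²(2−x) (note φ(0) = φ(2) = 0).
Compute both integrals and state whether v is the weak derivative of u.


LHS = -4/3, RHS = -4/3. Yes, v = u' weakly.

u(x) = x - 2, classical derivative u'(x) = 1.
φ(x) = x²(2−x), so φ'(x) = x*(4 - 3*x).
Note φ(0) = φ(2) = 0, so the boundary term u·φ vanishes.
LHS = ∫_0^2 u(x) φ'(x) dx = ∫_0^2 (-3*x^3 + 10*x^2 - 8*x) dx. Term by term:
  ∫_0^2 -3*x^3 dx = -12;  ∫_0^2 10*x^2 dx = 80/3;  ∫_0^2 -8*x dx = -16.
Sum: -12 + 80/3 − 16 = -4/3.
So LHS = -4/3.
∫_0^2 v(x) φ(x) dx = ∫_0^2 (-x^3 + 2*x^2) dx. Term by term:
  ∫_0^2 -x^3 dx = -4;  ∫_0^2 2*x^2 dx = 16/3.
Sum: -4 + 16/3 = 4/3.
So RHS = -∫_0^2 v(x) φ(x) dx = -4/3.
LHS = RHS, so the identity holds for this test φ.
Moreover u is smooth here and v(x) = u'(x) = 1 pointwise, so the identity holds for every test function. Hence v is the weak derivative of u.


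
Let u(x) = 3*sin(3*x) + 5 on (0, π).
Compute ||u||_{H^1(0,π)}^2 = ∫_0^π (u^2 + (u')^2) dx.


||u||_{H^1(0,π)}^2 = 20 + 70*π

u'(x) = 9*cos(3*x).
Expand u² and (u')² and integrate term by term on (0, π), using: for integers n ≥ 1, ∫_0^π sin²(nx) dx = ∫_0^π cos²(nx) dx = π/2; for n ≠ n', ∫_0^π sin(nx)sin(n'x) dx = ∫_0^π cos(nx)cos(n'x) dx = 0; and by product-to-sum, ∫_0^π sin(nx)cos(n'x) dx = ½∫_0^π [sin((n+n')x) + sin((n−n')x)] dx, which is 0 when n+n' is even and 2n/(n²−n'²) when n+n' is odd (it need not vanish on (0, π)). For the constant mode: ∫_0^π 1 dx = π, ∫_0^π cos(nx) dx = 0, ∫_0^π sin(nx) dx = (1−(−1)^n)/n.
  u² squared terms: (5)²·∫1 dx = 25·π = 25*π;  (3)²·∫sin(3x)² dx = 9·π/2 = 9*π/2.
  u² cross terms: 2·(5)·(3)·∫1·sin(3x) dx = 30·(2/3) = 20.
  So ∫_0^π u² dx = 25*π + 9*π/2 + 20 = 20 + 59*π/2.
  (u')² squared terms: (9)²·∫cos(3x)² dx = 81·π/2 = 81*π/2.
  So ∫_0^π (u')² dx = 81*π/2.
||u||_{H^1}^2 = (20 + 59*π/2) + (81*π/2) = 20 + 70*π.


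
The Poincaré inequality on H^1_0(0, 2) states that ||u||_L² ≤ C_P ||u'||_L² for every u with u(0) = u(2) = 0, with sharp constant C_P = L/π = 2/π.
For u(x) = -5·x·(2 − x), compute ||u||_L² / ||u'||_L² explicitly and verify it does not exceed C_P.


||u||_L² / ||u'||_L² = sqrt(10)/5 < C_P = 2/π.

u(x) = -5·x·(2 − x), so u'(x) = 10*x - 10.
u(x) = -5·x·(2 − x) vanishes at x = 0 and x = 2, so u ∈ H^1_0(0, 2). Differentiate via the product rule and integrate the resulting polynomials term by term.
  ∫_0^2 u² dx = ∫_0^2 (25*x^4 - 100*x^3 + 100*x^2) dx. Term by term:
    ∫_0^2 25*x^4 dx = 160;  ∫_0^2 -100*x^3 dx = -400;  ∫_0^2 100*x^2 dx = 800/3.
  Sum: 160 − 400 + 800/3 = 80/3.
  ∫_0^2 (u')² dx = ∫_0^2 (100*x^2 - 200*x + 100) dx. Term by term:
    ∫_0^2 100*x^2 dx = 800/3;  ∫_0^2 -200*x dx = -400;  ∫_0^2 100 dx = 200.
  Sum: 800/3 − 400 + 200 = 200/3.
∫_0^2 u² dx = 80/3, so ||u||_L² = 4*sqrt(15)/3.
∫_0^2 (u')² dx = 200/3, so ||u'||_L² = 10*sqrt(6)/3.
Ratio ||u||_L² / ||u'||_L² = sqrt(10)/5.
Sharp Poincaré constant on H^1_0(0, 2) is C_P = L/π = 2/π, achieved by sin(π/2·x).
A polynomial bump cannot attain the sharp Poincaré constant (only the first sine eigenfunction does), so the ratio is strictly less than C_P, consistent with ||u||_L² ≤ C_P ||u'||_L².


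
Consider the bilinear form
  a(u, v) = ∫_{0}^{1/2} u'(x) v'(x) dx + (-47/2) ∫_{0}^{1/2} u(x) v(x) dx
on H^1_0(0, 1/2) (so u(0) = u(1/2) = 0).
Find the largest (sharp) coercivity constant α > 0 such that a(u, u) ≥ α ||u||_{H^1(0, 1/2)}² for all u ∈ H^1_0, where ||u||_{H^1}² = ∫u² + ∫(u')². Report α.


α = (-47 + 8*π^2)/(2*(1 + 4*π^2))

Coercivity of a(·,·) on H^1_0(0, 1/2) means a(u, u) ≥ α ||u||_{H^1}² for every u ∈ H^1_0.
The interval has length L = 1/2, and Poincaré/coercivity depend only on L. Here a(u, u) = ∫(u')² + (-47/2)·∫u².
Here c = -47/2 < 0 with |c| < (π/L)² = 4*π^2, so coercivity still holds. The condition a(u,u) ≥ α||u||_{H^1}² reads (1−α)∫(u')² ≥ (α−c)∫u². Any admissible α is ≤ 1 (rapidly oscillating u have ∫u²/∫(u')² → 0), and α = 1 would force 0 ≥ (1−c)∫u², impossible since c < 1; so 1−α > 0. By the sharp Poincaré inequality on H^1_0 of an interval of length L, ∫(u')² ≥ (π/L)²∫u² with equality for the first sine mode sin(π(x−x₀)/L) (x₀ the left endpoint), so the inequality holds for all u iff (1−α)(π/L)² ≥ α − c, i.e. α ≤ ((π/L)² + c)/((π/L)² + 1) = (1 + c(L/π)²)/(1 + (L/π)²). (Direct route, valid since c ≤ 0: Poincaré gives c∫u² ≥ c(L/π)²∫(u')², so a(u,u) ≥ (1 + c(L/π)²)∫(u')², while ||u||_{H^1}² ≤ (1 + (L/π)²)∫(u')²; dividing yields the same α.) With (π/L)² = 4*π^2 and c = -47/2, the largest admissible constant is α = ((π/L)² + c)/((π/L)² + 1).
Simplifying, α = (-47 + 8*π^2)/(2*(1 + 4*π^2)).


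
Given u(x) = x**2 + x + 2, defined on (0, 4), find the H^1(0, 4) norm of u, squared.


||u||_{H^1}^2 = 3044/5

The H^1 norm (squared) on an interval (0, L) is
  ||u||_{H^1}^2 = ∫_0^L u(x)^2 dx + ∫_0^L u'(x)^2 dx.
Compute u'(x) = 2*x + 1.
Then u(x)^2 = x**4 + 2*x**3 + 5*x**2 + 4*x + 4 and u'(x)^2 = 4*x**2 + 4*x + 1.
Integrate each monomial from 0 to 4 using ∫_0^4 c·x^n dx = c·4^(n+1)/(n+1):
  ∫_0^4 u(x)^2 dx = ∫_0^4 (x^4 + 2*x^3 + 5*x^2 + 4*x + 4) dx. Term by term:
    ∫_0^4 x^4 dx = 1024/5;  ∫_0^4 2*x^3 dx = 128;  ∫_0^4 5*x^2 dx = 320/3;
    ∫_0^4 4*x dx = 32;  ∫_0^4 4 dx = 16.
  Sum: 1024/5 + 128 + 320/3 + 32 + 16 = 7312/15.
  ∫_0^4 u'(x)^2 dx = ∫_0^4 (4*x^2 + 4*x + 1) dx. Term by term:
    ∫_0^4 4*x^2 dx = 256/3;  ∫_0^4 4*x dx = 32;  ∫_0^4 1 dx = 4.
  Sum: 256/3 + 32 + 4 = 364/3.
Adding: ||u||_{H^1}^2 = 7312/15 + 364/3 = 3044/5.


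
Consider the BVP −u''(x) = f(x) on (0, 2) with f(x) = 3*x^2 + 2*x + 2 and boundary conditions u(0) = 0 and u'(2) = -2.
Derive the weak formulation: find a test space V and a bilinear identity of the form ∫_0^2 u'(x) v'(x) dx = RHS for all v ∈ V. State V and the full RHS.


V = {v ∈ H^1(0, 2) : v(0) = 0} (test functions vanish at x = 0 where u is specified); weak form: ∫_0^2 u'v' dx = ∫_0^2 (3*x^2 + 2*x + 2) v dx − 2·v(2) for all v ∈ V.

Multiply both sides by a test function v and integrate from 0 to 2:
  ∫_0^2 −u''(x) v(x) dx = ∫_0^2 f(x) v(x) dx.
Integrate the LHS by parts once:
  ∫_0^2 −u'' v dx = −[u'(x) v(x)]_0^2 + ∫_0^2 u'(x) v'(x) dx.
Thus ∫_0^2 u'(x) v'(x) dx = ∫_0^2 f(x) v(x) dx + [u'(x) v(x)]_0^2.
Choose V so that boundary terms are either known or forced to vanish.
Mixed BC: u(0) = 0 (Dirichlet) and u'(2) = -2 (Neumann). Define V = {v ∈ H^1(0, 2) : v(0) = 0}. Then [u' v]_0^2 = u'(2)·v(2) − u'(0)·0 = − 2·v(2).
Weak formulation: find u (satisfying any essential BC) such that ∫_0^2 u'(x) v'(x) dx = ∫_0^2 f v dx − 2·v(2) for all v ∈ V (Dirichlet at 0 absorbed into V; Neumann datum at x = 2 contributes the boundary term).
Substituting f(x) = 3*x^2 + 2*x + 2, the right-hand side is ∫_0^2 (3*x^2 + 2*x + 2) v dx − 2·v(2).


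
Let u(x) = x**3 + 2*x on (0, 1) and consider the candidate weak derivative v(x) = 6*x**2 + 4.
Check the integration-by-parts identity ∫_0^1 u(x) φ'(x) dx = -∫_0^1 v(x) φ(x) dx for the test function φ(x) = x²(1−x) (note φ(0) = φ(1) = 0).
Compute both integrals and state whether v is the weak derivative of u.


LHS = -4/15, RHS = -8/15. No, v is not the weak derivative of u.

u(x) = x**3 + 2*x, classical derivative u'(x) = 3*x**2 + 2.
φ(x) = x²(1−x), so φ'(x) = x*(2 - 3*x).
Note φ(0) = φ(1) = 0, so the boundary term u·φ vanishes.
LHS = ∫_0^1 u(x) φ'(x) dx = ∫_0^1 (-3*x^5 + 2*x^4 - 6*x^3 + 4*x^2) dx. Term by term:
  ∫_0^1 -3*x^5 dx = -1/2;  ∫_0^1 2*x^4 dx = 2/5;  ∫_0^1 -6*x^3 dx = -3/2;
  ∫_0^1 4*x^2 dx = 4/3.
Sum: -1/2 + 2/5 − 3/2 + 4/3 = -4/15.
So LHS = -4/15.
∫_0^1 v(x) φ(x) dx = ∫_0^1 (-6*x^5 + 6*x^4 - 4*x^3 + 4*x^2) dx. Term by term:
  ∫_0^1 -6*x^5 dx = -1;  ∫_0^1 6*x^4 dx = 6/5;  ∫_0^1 -4*x^3 dx = -1;
  ∫_0^1 4*x^2 dx = 4/3.
Sum: -1 + 6/5 − 1 + 4/3 = 8/15.
So RHS = -∫_0^1 v(x) φ(x) dx = -8/15.
LHS − RHS = 4/15 ≠ 0, so the identity fails.
(For a valid weak derivative the identity must hold for EVERY test function, in particular this one. The failure shows v is NOT the weak derivative of u.)
Correct weak derivative would be u'(x) = 3*x**2 + 2.


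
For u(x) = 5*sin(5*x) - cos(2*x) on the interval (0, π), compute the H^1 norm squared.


||u||_{H^1(0,π)}^2 = -500/21 + 655*π/2

u'(x) = 2*sin(2*x) + 25*cos(5*x).
Expand u² and (u')² and integrate term by term on (0, π), using: for integers n ≥ 1, ∫_0^π sin²(nx) dx = ∫_0^π cos²(nx) dx = π/2; for n ≠ n', ∫_0^π sin(nx)sin(n'x) dx = ∫_0^π cos(nx)cos(n'x) dx = 0; and by product-to-sum, ∫_0^π sin(nx)cos(n'x) dx = ½∫_0^π [sin((n+n')x) + sin((n−n')x)] dx, which is 0 when n+n' is even and 2n/(n²−n'²) when n+n' is odd (it need not vanish on (0, π)).
  u² squared terms: (-1)²·∫cos(2x)² dx = 1·π/2 = π/2;  (5)²·∫sin(5x)² dx = 25·π/2 = 25*π/2.
  u² cross terms: 2·(-1)·(5)·∫cos(2x)·sin(5x) dx = -10·(10/21) = -100/21.
  So ∫_0^π u² dx = π/2 + 25*π/2 − 100/21 = -100/21 + 13*π.
  (u')² squared terms: (2)²·∫sin(2x)² dx = 4·π/2 = 2*π;  (25)²·∫cos(5x)² dx = 625·π/2 = 625*π/2.
  (u')² cross terms: 2·(2)·(25)·∫sin(2x)·cos(5x) dx = 100·(-4/21) = -400/21.
  So ∫_0^π (u')² dx = 2*π + 625*π/2 − 400/21 = -400/21 + 629*π/2.
||u||_{H^1}^2 = (-100/21 + 13*π) + (-400/21 + 629*π/2) = -500/21 + 655*π/2.


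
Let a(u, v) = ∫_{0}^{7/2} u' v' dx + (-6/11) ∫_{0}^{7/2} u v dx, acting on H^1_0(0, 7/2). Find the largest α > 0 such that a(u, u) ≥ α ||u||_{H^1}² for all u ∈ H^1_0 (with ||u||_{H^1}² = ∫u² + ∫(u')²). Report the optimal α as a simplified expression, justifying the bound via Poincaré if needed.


α = 2*(-147 + 22*π^2)/(11*(4*π^2 + 49))

Coercivity of a(·,·) on H^1_0(0, 7/2) means a(u, u) ≥ α ||u||_{H^1}² for every u ∈ H^1_0.
The interval has length L = 7/2, and Poincaré/coercivity depend only on L. Here a(u, u) = ∫(u')² + (-6/11)·∫u².
Here c = -6/11 < 0 with |c| < (π/L)² = 4*π^2/49, so coercivity still holds. The condition a(u,u) ≥ α||u||_{H^1}² reads (1−α)∫(u')² ≥ (α−c)∫u². Any admissible α is ≤ 1 (rapidly oscillating u have ∫u²/∫(u')² → 0), and α = 1 would force 0 ≥ (1−c)∫u², impossible since c < 1; so 1−α > 0. By the sharp Poincaré inequality on H^1_0 of an interval of length L, ∫(u')² ≥ (π/L)²∫u² with equality for the first sine mode sin(π(x−x₀)/L) (x₀ the left endpoint), so the inequality holds for all u iff (1−α)(π/L)² ≥ α − c, i.e. α ≤ ((π/L)² + c)/((π/L)² + 1) = (1 + c(L/π)²)/(1 + (L/π)²). (Direct route, valid since c ≤ 0: Poincaré gives c∫u² ≥ c(L/π)²∫(u')², so a(u,u) ≥ (1 + c(L/π)²)∫(u')², while ||u||_{H^1}² ≤ (1 + (L/π)²)∫(u')²; dividing yields the same α.) With (π/L)² = 4*π^2/49 and c = -6/11, the largest admissible constant is α = ((π/L)² + c)/((π/L)² + 1).
Simplifying, α = 2*(-147 + 22*π^2)/(11*(4*π^2 + 49)).


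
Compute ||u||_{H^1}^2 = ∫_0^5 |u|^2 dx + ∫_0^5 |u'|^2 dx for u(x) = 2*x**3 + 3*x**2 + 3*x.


||u||_{H^1}^2 = 1812305/14

The H^1 norm (squared) on an interval (0, L) is
  ||u||_{H^1}^2 = ∫_0^L u(x)^2 dx + ∫_0^L u'(x)^2 dx.
Compute u'(x) = 6*x**2 + 6*x + 3.
Then u(x)^2 = 4*x**6 + 12*x**5 + 21*x**4 + 18*x**3 + 9*x**2 and u'(x)^2 = 36*x**4 + 72*x**3 + 72*x**2 + 36*x + 9.
Integrate each monomial from 0 to 5 using ∫_0^5 c·x^n dx = c·5^(n+1)/(n+1):
  ∫_0^5 u(x)^2 dx = ∫_0^5 (4*x^6 + 12*x^5 + 21*x^4 + 18*x^3 + 9*x^2) dx. Term by term:
    ∫_0^5 4*x^6 dx = 312500/7;  ∫_0^5 12*x^5 dx = 31250;  ∫_0^5 21*x^4 dx = 13125;
    ∫_0^5 18*x^3 dx = 5625/2;  ∫_0^5 9*x^2 dx = 375.
  Sum: 312500/7 + 31250 + 13125 + 5625/2 + 375 = 1290875/14.
  ∫_0^5 u'(x)^2 dx = ∫_0^5 (36*x^4 + 72*x^3 + 72*x^2 + 36*x + 9) dx. Term by term:
    ∫_0^5 36*x^4 dx = 22500;  ∫_0^5 72*x^3 dx = 11250;  ∫_0^5 72*x^2 dx = 3000;
    ∫_0^5 36*x dx = 450;  ∫_0^5 9 dx = 45.
  Sum: 22500 + 11250 + 3000 + 450 + 45 = 37245.
Adding: ||u||_{H^1}^2 = 1290875/14 + 37245 = 1812305/14.


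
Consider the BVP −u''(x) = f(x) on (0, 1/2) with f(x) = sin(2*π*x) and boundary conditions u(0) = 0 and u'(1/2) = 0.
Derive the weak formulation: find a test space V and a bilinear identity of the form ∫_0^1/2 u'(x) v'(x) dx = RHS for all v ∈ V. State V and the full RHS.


V = {v ∈ H^1(0, 1/2) : v(0) = 0} (test functions vanish at x = 0 where u is specified); weak form: ∫_0^1/2 u'v' dx = ∫_0^1/2 (sin(2*π*x)) v dx for all v ∈ V.

Multiply both sides by a test function v and integrate from 0 to 1/2:
  ∫_0^1/2 −u''(x) v(x) dx = ∫_0^1/2 f(x) v(x) dx.
Integrate the LHS by parts once:
  ∫_0^1/2 −u'' v dx = −[u'(x) v(x)]_0^1/2 + ∫_0^1/2 u'(x) v'(x) dx.
Thus ∫_0^1/2 u'(x) v'(x) dx = ∫_0^1/2 f(x) v(x) dx + [u'(x) v(x)]_0^1/2.
Choose V so that boundary terms are either known or forced to vanish.
Mixed BC: u(0) = 0 (Dirichlet) and u'(1/2) = 0 (Neumann). Define V = {v ∈ H^1(0, 1/2) : v(0) = 0}. Then [u' v]_0^1/2 = u'(1/2)·v(1/2) − u'(0)·0 = 0.
Weak formulation: find u (satisfying any essential BC) such that ∫_0^1/2 u'(x) v'(x) dx = ∫_0^1/2 f v dx for all v ∈ V (Dirichlet at 0 absorbed into V; the Neumann datum at x = 1/2 is zero, so no boundary term remains).
Substituting f(x) = sin(2*π*x), the right-hand side is ∫_0^1/2 (sin(2*π*x)) v dx.


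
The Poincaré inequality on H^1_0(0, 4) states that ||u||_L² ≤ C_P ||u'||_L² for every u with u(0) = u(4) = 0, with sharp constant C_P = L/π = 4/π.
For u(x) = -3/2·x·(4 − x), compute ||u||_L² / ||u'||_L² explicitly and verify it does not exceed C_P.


||u||_L² / ||u'||_L² = 2*sqrt(10)/5 < C_P = 4/π.

u(x) = -3/2·x·(4 − x), so u'(x) = 3*x - 6.
u(x) = -3/2·x·(4 − x) vanishes at x = 0 and x = 4, so u ∈ H^1_0(0, 4). Differentiate via the product rule and integrate the resulting polynomials term by term.
  ∫_0^4 u² dx = ∫_0^4 (9*x^4/4 - 18*x^3 + 36*x^2) dx. Term by term:
    ∫_0^4 9*x^4/4 dx = 2304/5;  ∫_0^4 -18*x^3 dx = -1152;  ∫_0^4 36*x^2 dx = 768.
  Sum: 2304/5 − 1152 + 768 = 384/5.
  ∫_0^4 (u')² dx = ∫_0^4 (9*x^2 - 36*x + 36) dx. Term by term:
    ∫_0^4 9*x^2 dx = 192;  ∫_0^4 -36*x dx = -288;  ∫_0^4 36 dx = 144.
  Sum: 192 − 288 + 144 = 48.
∫_0^4 u² dx = 384/5, so ||u||_L² = 8*sqrt(30)/5.
∫_0^4 (u')² dx = 48, so ||u'||_L² = 4*sqrt(3).
Ratio ||u||_L² / ||u'||_L² = 2*sqrt(10)/5.
Sharp Poincaré constant on H^1_0(0, 4) is C_P = L/π = 4/π, achieved by sin(π/4·x).
A polynomial bump cannot attain the sharp Poincaré constant (only the first sine eigenfunction does), so the ratio is strictly less than C_P, consistent with ||u||_L² ≤ C_P ||u'||_L².


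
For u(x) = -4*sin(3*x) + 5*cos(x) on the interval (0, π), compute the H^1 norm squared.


||u||_{H^1(0,π)}^2 = 105*π

u'(x) = -5*sin(x) - 12*cos(3*x).
Expand u² and (u')² and integrate term by term on (0, π), using: for integers n ≥ 1, ∫_0^π sin²(nx) dx = ∫_0^π cos²(nx) dx = π/2; for n ≠ n', ∫_0^π sin(nx)sin(n'x) dx = ∫_0^π cos(nx)cos(n'x) dx = 0; and by product-to-sum, ∫_0^π sin(nx)cos(n'x) dx = ½∫_0^π [sin((n+n')x) + sin((n−n')x)] dx, which is 0 when n+n' is even and 2n/(n²−n'²) when n+n' is odd (it need not vanish on (0, π)).
  u² squared terms: (-4)²·∫sin(3x)² dx = 16·π/2 = 8*π;  (5)²·∫cos(x)² dx = 25·π/2 = 25*π/2.
  u² cross terms: 2·(-4)·(5)·∫sin(3x)·cos(x) dx = -40·(0) = 0.
  So ∫_0^π u² dx = 8*π + 25*π/2 + 0 = 41*π/2.
  (u')² squared terms: (-12)²·∫cos(3x)² dx = 144·π/2 = 72*π;  (-5)²·∫sin(x)² dx = 25·π/2 = 25*π/2.
  (u')² cross terms: 2·(-12)·(-5)·∫cos(3x)·sin(x) dx = 120·(0) = 0.
  So ∫_0^π (u')² dx = 72*π + 25*π/2 + 0 = 169*π/2.
||u||_{H^1}^2 = (41*π/2) + (169*π/2) = 105*π.


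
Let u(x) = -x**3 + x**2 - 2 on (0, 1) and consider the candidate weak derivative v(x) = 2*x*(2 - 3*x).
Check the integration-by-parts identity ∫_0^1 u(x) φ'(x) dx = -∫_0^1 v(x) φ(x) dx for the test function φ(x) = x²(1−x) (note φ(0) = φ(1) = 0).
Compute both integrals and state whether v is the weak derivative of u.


LHS = 0, RHS = 0. No, v is not the weak derivative of u.

u(x) = -x**3 + x**2 - 2, classical derivative u'(x) = -3*x**2 + 2*x.
φ(x) = x²(1−x), so φ'(x) = x*(2 - 3*x).
Note φ(0) = φ(1) = 0, so the boundary term u·φ vanishes.
LHS = ∫_0^1 u(x) φ'(x) dx = ∫_0^1 (3*x^5 - 5*x^4 + 2*x^3 + 6*x^2 - 4*x) dx. Term by term:
  ∫_0^1 3*x^5 dx = 1/2;  ∫_0^1 -5*x^4 dx = -1;  ∫_0^1 2*x^3 dx = 1/2;
  ∫_0^1 6*x^2 dx = 2;  ∫_0^1 -4*x dx = -2.
Sum: 1/2 − 1 + 1/2 + 2 − 2 = 0.
So LHS = 0.
∫_0^1 v(x) φ(x) dx = ∫_0^1 (6*x^5 - 10*x^4 + 4*x^3) dx. Term by term:
  ∫_0^1 6*x^5 dx = 1;  ∫_0^1 -10*x^4 dx = -2;  ∫_0^1 4*x^3 dx = 1.
Sum: 1 − 2 + 1 = 0.
So RHS = -∫_0^1 v(x) φ(x) dx = 0.
LHS = RHS, so the identity holds for this particular φ. But this is necessary, not sufficient: a weak derivative must satisfy the identity for EVERY test function in C_c^∞(0, 1).
Here u is smooth, so its weak derivative equals its classical derivative u'(x) = -3*x**2 + 2*x. Since v(x) = 2*x*(2 - 3*x) ≠ u'(x), v is NOT the weak derivative of u — the agreement for this single φ is a coincidence (the difference v − u' happens to be L²-orthogonal to this φ).


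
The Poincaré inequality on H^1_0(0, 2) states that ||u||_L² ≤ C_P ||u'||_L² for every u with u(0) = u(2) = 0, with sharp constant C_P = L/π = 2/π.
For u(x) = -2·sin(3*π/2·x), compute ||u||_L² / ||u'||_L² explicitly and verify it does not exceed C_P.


||u||_L² / ||u'||_L² = 2/(3*π) < C_P = 2/π.

u(x) = -2·sin(3*π/2·x), so u'(x) = -3*π*cos(3*π*x/2).
Writing u(x) = A·sin(kπx/L) with A = -2 and k = 3, use ∫_0^L sin²(kπx/L) dx = L/2 and ∫_0^L cos²(kπx/L) dx = L/2.
u² = 4·sin²(3*π/2·x) and (u')² = 9*π^2·cos²(3*π/2·x), and each of sin², cos² integrates to L/2 = 1 over (0, 2).
∫_0^2 u² dx = 4, so ||u||_L² = 2.
∫_0^2 (u')² dx = 9*π^2, so ||u'||_L² = 3*π.
Ratio ||u||_L² / ||u'||_L² = 2/(3*π).
Sharp Poincaré constant on H^1_0(0, 2) is C_P = L/π = 2/π, achieved by sin(π/2·x).
This is the k = 3 harmonic; the ratio L/(kπ) is strictly less than C_P = L/π, consistent with the sharp inequality ||u||_L² ≤ C_P ||u'||_L².


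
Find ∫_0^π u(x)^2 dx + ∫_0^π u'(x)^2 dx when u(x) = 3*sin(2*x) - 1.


||u||_{H^1(0,π)}^2 = 47*π/2

u'(x) = 6*cos(2*x).
Expand u² and (u')² and integrate term by term on (0, π), using: for integers n ≥ 1, ∫_0^π sin²(nx) dx = ∫_0^π cos²(nx) dx = π/2; for n ≠ n', ∫_0^π sin(nx)sin(n'x) dx = ∫_0^π cos(nx)cos(n'x) dx = 0; and by product-to-sum, ∫_0^π sin(nx)cos(n'x) dx = ½∫_0^π [sin((n+n')x) + sin((n−n')x)] dx, which is 0 when n+n' is even and 2n/(n²−n'²) when n+n' is odd (it need not vanish on (0, π)). For the constant mode: ∫_0^π 1 dx = π, ∫_0^π cos(nx) dx = 0, ∫_0^π sin(nx) dx = (1−(−1)^n)/n.
  u² squared terms: (-1)²·∫1 dx = 1·π = π;  (3)²·∫sin(2x)² dx = 9·π/2 = 9*π/2.
  u² cross terms: 2·(-1)·(3)·∫1·sin(2x) dx = -6·(0) = 0.
  So ∫_0^π u² dx = π + 9*π/2 + 0 = 11*π/2.
  (u')² squared terms: (6)²·∫cos(2x)² dx = 36·π/2 = 18*π.
  So ∫_0^π (u')² dx = 18*π.
||u||_{H^1}^2 = (11*π/2) + (18*π) = 47*π/2.


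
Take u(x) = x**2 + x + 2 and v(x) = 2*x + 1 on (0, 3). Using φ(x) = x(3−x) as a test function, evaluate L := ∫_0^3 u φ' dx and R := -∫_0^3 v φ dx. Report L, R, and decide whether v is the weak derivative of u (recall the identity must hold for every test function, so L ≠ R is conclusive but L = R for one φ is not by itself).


LHS = -18, RHS = -18. Yes, v = u' weakly.

u(x) = x**2 + x + 2, classical derivative u'(x) = 2*x + 1.
φ(x) = x(3−x), so φ'(x) = 3 - 2*x.
Note φ(0) = φ(3) = 0, so the boundary term u·φ vanishes.
LHS = ∫_0^3 u(x) φ'(x) dx = ∫_0^3 (-2*x^3 + x^2 - x + 6) dx. Term by term:
  ∫_0^3 -2*x^3 dx = -81/2;  ∫_0^3 x^2 dx = 9;  ∫_0^3 -x dx = -9/2;
  ∫_0^3 6 dx = 18.
Sum: -81/2 + 9 − 9/2 + 18 = -18.
So LHS = -18.
∫_0^3 v(x) φ(x) dx = ∫_0^3 (-2*x^3 + 5*x^2 + 3*x) dx. Term by term:
  ∫_0^3 -2*x^3 dx = -81/2;  ∫_0^3 5*x^2 dx = 45;  ∫_0^3 3*x dx = 27/2.
Sum: -81/2 + 45 + 27/2 = 18.
So RHS = -∫_0^3 v(x) φ(x) dx = -18.
LHS = RHS, so the identity holds for this test φ.
Moreover u is smooth here and v(x) = u'(x) = 2*x + 1 pointwise, so the identity holds for every test function. Hence v is the weak derivative of u.


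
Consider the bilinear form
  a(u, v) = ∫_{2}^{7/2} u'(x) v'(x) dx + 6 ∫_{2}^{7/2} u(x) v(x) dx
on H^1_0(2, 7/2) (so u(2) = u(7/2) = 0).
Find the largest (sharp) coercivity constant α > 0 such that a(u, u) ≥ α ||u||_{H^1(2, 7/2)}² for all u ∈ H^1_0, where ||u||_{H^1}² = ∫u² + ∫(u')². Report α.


α = 1

Coercivity of a(·,·) on H^1_0(2, 7/2) means a(u, u) ≥ α ||u||_{H^1}² for every u ∈ H^1_0.
The interval has length L = 3/2, and Poincaré/coercivity depend only on L. Here a(u, u) = ∫(u')² + (6)·∫u².
Here c = 6 ≥ 1, so a(u,u) = ∫(u')² + c∫u² ≥ ∫(u')² + ∫u² = ||u||_{H^1}², i.e. α = 1 works. No larger α is possible: a(u,u) ≥ α||u||_{H^1}² means (1−α)∫(u')² ≥ (α−c)∫u², and for the modes u_n = sin(nπ(x−x₀)/L) (x₀ the left endpoint) one has ∫u_n²/∫(u_n')² = (L/(nπ))² → 0, so a(u_n,u_n)/||u_n||_{H^1}² → 1. Hence the optimal constant is α = 1.
Therefore α = 1.


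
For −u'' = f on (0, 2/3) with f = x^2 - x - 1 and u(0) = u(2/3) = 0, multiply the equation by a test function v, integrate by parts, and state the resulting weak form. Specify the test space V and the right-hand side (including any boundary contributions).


V = H^1_0(0, 2/3) (so v(0) = v(2/3) = 0); weak form: ∫_0^2/3 u'v' dx = ∫_0^2/3 (x^2 - x - 1) v dx for all v ∈ V.

Multiply both sides by a test function v and integrate from 0 to 2/3:
  ∫_0^2/3 −u''(x) v(x) dx = ∫_0^2/3 f(x) v(x) dx.
Integrate the LHS by parts once:
  ∫_0^2/3 −u'' v dx = −[u'(x) v(x)]_0^2/3 + ∫_0^2/3 u'(x) v'(x) dx.
Thus ∫_0^2/3 u'(x) v'(x) dx = ∫_0^2/3 f(x) v(x) dx + [u'(x) v(x)]_0^2/3.
Choose V so that boundary terms are either known or forced to vanish.
u is Dirichlet: u(0) = u(2/3) = 0. Let V = H^1_0(0, 2/3); then v(0) = v(2/3) = 0, and [u' v]_0^2/3 = 0.
Weak formulation: find u (satisfying any essential BC) such that ∫_0^2/3 u'(x) v'(x) dx = ∫_0^2/3 f v dx for all v ∈ V.
Substituting f(x) = x^2 - x - 1, the right-hand side is ∫_0^2/3 (x^2 - x - 1) v dx.


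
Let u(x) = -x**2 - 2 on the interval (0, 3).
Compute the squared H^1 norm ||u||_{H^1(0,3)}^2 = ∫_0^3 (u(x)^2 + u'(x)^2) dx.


||u||_{H^1}^2 = 663/5

The H^1 norm (squared) on an interval (0, L) is
  ||u||_{H^1}^2 = ∫_0^L u(x)^2 dx + ∫_0^L u'(x)^2 dx.
Compute u'(x) = -2*x.
Then u(x)^2 = x**4 + 4*x**2 + 4 and u'(x)^2 = 4*x**2.
Integrate each monomial from 0 to 3 using ∫_0^3 c·x^n dx = c·3^(n+1)/(n+1):
  ∫_0^3 u(x)^2 dx = ∫_0^3 (x^4 + 4*x^2 + 4) dx. Term by term:
    ∫_0^3 x^4 dx = 243/5;  ∫_0^3 4*x^2 dx = 36;  ∫_0^3 4 dx = 12.
  Sum: 243/5 + 36 + 12 = 483/5.
  ∫_0^3 u'(x)^2 dx = ∫_0^3 (4*x^2) dx. Term by term:
    ∫_0^3 4*x^2 dx = 36.
Adding: ||u||_{H^1}^2 = 483/5 + 36 = 663/5.


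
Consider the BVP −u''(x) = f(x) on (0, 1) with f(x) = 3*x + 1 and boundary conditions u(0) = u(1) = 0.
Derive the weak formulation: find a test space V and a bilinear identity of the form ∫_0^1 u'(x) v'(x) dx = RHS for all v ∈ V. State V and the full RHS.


V = H^1_0(0, 1) (so v(0) = v(1) = 0); weak form: ∫_0^1 u'v' dx = ∫_0^1 (3*x + 1) v dx for all v ∈ V.

Multiply both sides by a test function v and integrate from 0 to 1:
  ∫_0^1 −u''(x) v(x) dx = ∫_0^1 f(x) v(x) dx.
Integrate the LHS by parts once:
  ∫_0^1 −u'' v dx = −[u'(x) v(x)]_0^1 + ∫_0^1 u'(x) v'(x) dx.
Thus ∫_0^1 u'(x) v'(x) dx = ∫_0^1 f(x) v(x) dx + [u'(x) v(x)]_0^1.
Choose V so that boundary terms are either known or forced to vanish.
u is Dirichlet: u(0) = u(1) = 0. Let V = H^1_0(0, 1); then v(0) = v(1) = 0, and [u' v]_0^1 = 0.
Weak formulation: find u (satisfying any essential BC) such that ∫_0^1 u'(x) v'(x) dx = ∫_0^1 f v dx for all v ∈ V.
Substituting f(x) = 3*x + 1, the right-hand side is ∫_0^1 (3*x + 1) v dx.


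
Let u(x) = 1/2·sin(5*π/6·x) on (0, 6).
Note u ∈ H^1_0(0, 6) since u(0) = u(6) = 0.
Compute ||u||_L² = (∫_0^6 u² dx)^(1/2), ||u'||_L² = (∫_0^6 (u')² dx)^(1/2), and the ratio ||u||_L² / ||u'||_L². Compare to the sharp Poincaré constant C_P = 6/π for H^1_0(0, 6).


||u||_L² / ||u'||_L² = 6/(5*π) < C_P = 6/π.

u(x) = 1/2·sin(5*π/6·x), so u'(x) = 5*π*cos(5*π*x/6)/12.
Writing u(x) = A·sin(kπx/L) with A = 1/2 and k = 5, use ∫_0^L sin²(kπx/L) dx = L/2 and ∫_0^L cos²(kπx/L) dx = L/2.
u² = 1/4·sin²(5*π/6·x) and (u')² = 25*π^2/144·cos²(5*π/6·x), and each of sin², cos² integrates to L/2 = 3 over (0, 6).
∫_0^6 u² dx = 3/4, so ||u||_L² = sqrt(3)/2.
∫_0^6 (u')² dx = 25*π^2/48, so ||u'||_L² = 5*sqrt(3)*π/12.
Ratio ||u||_L² / ||u'||_L² = 6/(5*π).
Sharp Poincaré constant on H^1_0(0, 6) is C_P = L/π = 6/π, achieved by sin(π/6·x).
This is the k = 5 harmonic; the ratio L/(kπ) is strictly less than C_P = L/π, consistent with the sharp inequality ||u||_L² ≤ C_P ||u'||_L².


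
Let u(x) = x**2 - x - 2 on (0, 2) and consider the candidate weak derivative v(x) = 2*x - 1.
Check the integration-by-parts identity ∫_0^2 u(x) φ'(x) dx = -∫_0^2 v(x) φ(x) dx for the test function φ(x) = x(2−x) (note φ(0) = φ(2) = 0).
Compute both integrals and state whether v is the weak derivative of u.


LHS = -4/3, RHS = -4/3. Yes, v = u' weakly.

u(x) = x**2 - x - 2, classical derivative u'(x) = 2*x - 1.
φ(x) = x(2−x), so φ'(x) = 2 - 2*x.
Note φ(0) = φ(2) = 0, so the boundary term u·φ vanishes.
LHS = ∫_0^2 u(x) φ'(x) dx = ∫_0^2 (-2*x^3 + 4*x^2 + 2*x - 4) dx. Term by term:
  ∫_0^2 -2*x^3 dx = -8;  ∫_0^2 4*x^2 dx = 32/3;  ∫_0^2 2*x dx = 4;
  ∫_0^2 -4 dx = -8.
Sum: -8 + 32/3 + 4 − 8 = -4/3.
So LHS = -4/3.
∫_0^2 v(x) φ(x) dx = ∫_0^2 (-2*x^3 + 5*x^2 - 2*x) dx. Term by term:
  ∫_0^2 -2*x^3 dx = -8;  ∫_0^2 5*x^2 dx = 40/3;  ∫_0^2 -2*x dx = -4.
Sum: -8 + 40/3 − 4 = 4/3.
So RHS = -∫_0^2 v(x) φ(x) dx = -4/3.
LHS = RHS, so the identity holds for this test φ.
Moreover u is smooth here and v(x) = u'(x) = 2*x - 1 pointwise, so the identity holds for every test function. Hence v is the weak derivative of u.


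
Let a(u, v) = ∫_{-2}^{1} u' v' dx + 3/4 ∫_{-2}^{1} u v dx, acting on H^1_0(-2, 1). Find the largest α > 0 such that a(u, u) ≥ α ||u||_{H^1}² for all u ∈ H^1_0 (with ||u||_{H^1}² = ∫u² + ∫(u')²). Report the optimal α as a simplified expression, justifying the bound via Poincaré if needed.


α = (27/4 + π^2)/(9 + π^2)

Coercivity of a(·,·) on H^1_0(-2, 1) means a(u, u) ≥ α ||u||_{H^1}² for every u ∈ H^1_0.
The interval has length L = 3, and Poincaré/coercivity depend only on L. Here a(u, u) = ∫(u')² + (3/4)·∫u².
Here 0 < c = 3/4 < 1. The condition a(u,u) ≥ α||u||_{H^1}² reads (1−α)∫(u')² ≥ (α−c)∫u². Any admissible α is ≤ 1 (rapidly oscillating u have ∫u²/∫(u')² → 0), and α = 1 would force 0 ≥ (1−c)∫u², impossible since c < 1; so 1−α > 0. By the sharp Poincaré inequality on H^1_0 of an interval of length L, ∫(u')² ≥ (π/L)²∫u² with equality for the first sine mode sin(π(x−x₀)/L) (x₀ the left endpoint), so the inequality holds for all u iff (1−α)(π/L)² ≥ α − c, i.e. α ≤ ((π/L)² + c)/((π/L)² + 1) = (1 + c(L/π)²)/(1 + (L/π)²). With (π/L)² = π^2/9 and c = 3/4, the largest admissible constant is α = ((π/L)² + c)/((π/L)² + 1).
Simplifying, α = (27/4 + π^2)/(9 + π^2).


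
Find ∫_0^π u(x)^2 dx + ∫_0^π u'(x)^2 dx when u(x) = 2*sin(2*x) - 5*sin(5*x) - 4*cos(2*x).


||u||_{H^1(0,π)}^2 = 2000/21 + 375*π

u'(x) = 8*sin(2*x) + 4*cos(2*x) - 25*cos(5*x).
Expand u² and (u')² and integrate term by term on (0, π), using: for integers n ≥ 1, ∫_0^π sin²(nx) dx = ∫_0^π cos²(nx) dx = π/2; for n ≠ n', ∫_0^π sin(nx)sin(n'x) dx = ∫_0^π cos(nx)cos(n'x) dx = 0; and by product-to-sum, ∫_0^π sin(nx)cos(n'x) dx = ½∫_0^π [sin((n+n')x) + sin((n−n')x)] dx, which is 0 when n+n' is even and 2n/(n²−n'²) when n+n' is odd (it need not vanish on (0, π)).
  u² squared terms: (-5)²·∫sin(5x)² dx = 25·π/2 = 25*π/2;  (-4)²·∫cos(2x)² dx = 16·π/2 = 8*π;  (2)²·∫sin(2x)² dx = 4·π/2 = 2*π.
  u² cross terms: 2·(-5)·(-4)·∫sin(5x)·cos(2x) dx = 40·(10/21) = 400/21;  2·(-5)·(2)·∫sin(5x)·sin(2x) dx = -20·(0) = 0;  2·(-4)·(2)·∫cos(2x)·sin(2x) dx = -16·(0) = 0.
  So ∫_0^π u² dx = 25*π/2 + 8*π + 2*π + 400/21 + 0 + 0 = 400/21 + 45*π/2.
  (u')² squared terms: (-25)²·∫cos(5x)² dx = 625·π/2 = 625*π/2;  (4)²·∫cos(2x)² dx = 16·π/2 = 8*π;  (8)²·∫sin(2x)² dx = 64·π/2 = 32*π.
  (u')² cross terms: 2·(-25)·(4)·∫cos(5x)·cos(2x) dx = -200·(0) = 0;  2·(-25)·(8)·∫cos(5x)·sin(2x) dx = -400·(-4/21) = 1600/21;  2·(4)·(8)·∫cos(2x)·sin(2x) dx = 64·(0) = 0.
  So ∫_0^π (u')² dx = 625*π/2 + 8*π + 32*π + 0 + 1600/21 + 0 = 1600/21 + 705*π/2.
||u||_{H^1}^2 = (400/21 + 45*π/2) + (1600/21 + 705*π/2) = 2000/21 + 375*π.


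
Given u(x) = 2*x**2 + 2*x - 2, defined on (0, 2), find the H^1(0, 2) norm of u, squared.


||u||_{H^1}^2 = 608/5

The H^1 norm (squared) on an interval (0, L) is
  ||u||_{H^1}^2 = ∫_0^L u(x)^2 dx + ∫_0^L u'(x)^2 dx.
Compute u'(x) = 4*x + 2.
Then u(x)^2 = 4*x**4 + 8*x**3 - 4*x**2 - 8*x + 4 and u'(x)^2 = 16*x**2 + 16*x + 4.
Integrate each monomial from 0 to 2 using ∫_0^2 c·x^n dx = c·2^(n+1)/(n+1):
  ∫_0^2 u(x)^2 dx = ∫_0^2 (4*x^4 + 8*x^3 - 4*x^2 - 8*x + 4) dx. Term by term:
    ∫_0^2 4*x^4 dx = 128/5;  ∫_0^2 8*x^3 dx = 32;  ∫_0^2 -4*x^2 dx = -32/3;
    ∫_0^2 -8*x dx = -16;  ∫_0^2 4 dx = 8.
  Sum: 128/5 + 32 − 32/3 − 16 + 8 = 584/15.
  ∫_0^2 u'(x)^2 dx = ∫_0^2 (16*x^2 + 16*x + 4) dx. Term by term:
    ∫_0^2 16*x^2 dx = 128/3;  ∫_0^2 16*x dx = 32;  ∫_0^2 4 dx = 8.
  Sum: 128/3 + 32 + 8 = 248/3.
Adding: ||u||_{H^1}^2 = 584/15 + 248/3 = 608/5.
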